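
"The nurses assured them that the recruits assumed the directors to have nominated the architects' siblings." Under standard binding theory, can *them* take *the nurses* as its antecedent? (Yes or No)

No

*them* is a pronoun; Principle B requires it to be free in its binding domain — the matrix clause.
— the nurses: subject of the matrix clause; c-commands the pronoun within its binding domain — blocked (Principle B).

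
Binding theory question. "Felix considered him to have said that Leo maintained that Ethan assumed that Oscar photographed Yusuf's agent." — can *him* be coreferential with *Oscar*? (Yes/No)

No

*him* is a pronoun; Principle B requires it to be free in its binding domain — the matrix clause.
— Oscar: subject of the clause headed by 'photographed'; is c-commanded by the pronoun; coreference would bind this R-expression — blocked (Principle C).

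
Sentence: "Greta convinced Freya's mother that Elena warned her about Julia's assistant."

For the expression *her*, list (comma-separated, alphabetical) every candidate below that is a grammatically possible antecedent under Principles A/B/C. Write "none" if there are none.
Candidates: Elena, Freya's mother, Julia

Freya's mother

*her* is a pronoun; Principle B requires it to be free in its binding domain — the clause headed by 'warned'.
— Elena: subject of the clause headed by 'warned'; c-commands the pronoun within its binding domain — blocked (Principle B).
— Freya's mother: object of the matrix clause; c-commands the pronoun but lies outside its binding domain — allowed.
— Julia: possessor inside the second object DP of the clause headed by 'warned'; is c-commanded by the pronoun; coreference would bind this R-expression — blocked (Principle C).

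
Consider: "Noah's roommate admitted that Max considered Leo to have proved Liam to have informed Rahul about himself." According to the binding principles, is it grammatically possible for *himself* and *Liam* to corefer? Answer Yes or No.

Yes

*himself* is a reflexive; Principle A requires it to be bound within its binding domain — the clause headed by 'informed'.
— Liam: subject of the clause headed by 'informed'; c-commands the reflexive within its binding domain — allowed (Principle A).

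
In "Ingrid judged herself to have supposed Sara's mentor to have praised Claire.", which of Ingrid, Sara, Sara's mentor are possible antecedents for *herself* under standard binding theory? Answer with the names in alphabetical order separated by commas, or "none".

Ingrid

*herself* is a reflexive; Principle A requires it to be bound within its binding domain — the matrix clause.
— Ingrid: subject of the matrix clause; c-commands the reflexive within its binding domain — allowed (Principle A).
— Sara: possessor inside the subject DP of the clause headed by 'praised'; does not c-command the reflexive — cannot bind it (Principle A).
— Sara's mentor: subject of the clause headed by 'praised'; does not c-command the reflexive — cannot bind it (Principle A).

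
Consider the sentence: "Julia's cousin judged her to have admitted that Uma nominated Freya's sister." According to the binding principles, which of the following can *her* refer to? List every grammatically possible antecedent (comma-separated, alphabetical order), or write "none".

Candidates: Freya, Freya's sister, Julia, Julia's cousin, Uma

*her* is a pronoun; Principle B requires it to be free in its binding domain — the matrix clause.
— Freya: possessor inside the object DP of the clause headed by 'nominated'; is c-commanded by the pronoun; coreference would bind this R-expression — blocked (Principle C).
— Freya's sister: object of the clause headed by 'nominated'; is c-commanded by the pronoun; coreference would bind this R-expression — blocked (Principle C).
— Julia: possessor inside the subject DP of the matrix clause; does not c-command the pronoun — Principle B does not apply; allowed.
— Julia's cousin: subject of the matrix clause; c-commands the pronoun within its binding domain — blocked (Principle B).
— Uma: subject of the clause headed by 'nominated'; is c-commanded by the pronoun; coreference would bind this R-expression — blocked (Principle C).

Julia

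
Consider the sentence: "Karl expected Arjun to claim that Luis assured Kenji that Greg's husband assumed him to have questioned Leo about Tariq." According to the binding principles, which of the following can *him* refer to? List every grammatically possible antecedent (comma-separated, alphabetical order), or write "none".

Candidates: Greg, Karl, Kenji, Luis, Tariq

Greg, Karl, Kenji, Luis

*him* is a pronoun; Principle B requires it to be free in its binding domain — the clause headed by 'assumed'.
— Greg: possessor inside the subject DP of the clause headed by 'assumed'; does not c-command the pronoun — Principle B does not apply; allowed.
— Karl: subject of the matrix clause; c-commands the pronoun but lies outside its binding domain — allowed.
— Kenji: object of the clause headed by 'assured'; c-commands the pronoun but lies outside its binding domain — allowed.
— Luis: subject of the clause headed by 'assured'; c-commands the pronoun but lies outside its binding domain — allowed.
— Tariq: second object of the clause headed by 'questioned'; is c-commanded by the pronoun; coreference would bind this R-expression — blocked (Principle C).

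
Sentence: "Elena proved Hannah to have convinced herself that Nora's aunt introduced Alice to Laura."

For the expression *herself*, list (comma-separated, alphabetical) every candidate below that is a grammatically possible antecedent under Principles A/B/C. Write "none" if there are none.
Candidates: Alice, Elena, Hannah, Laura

Hannah

*herself* is a reflexive; Principle A requires it to be bound within its binding domain — the clause headed by 'convinced'.
— Alice: object of the clause headed by 'introduced'; does not c-command the reflexive — cannot bind it (Principle A).
— Elena: subject of the matrix clause; c-commands the reflexive but lies outside its binding domain — cannot bind it (Principle A).
— Hannah: subject of the clause headed by 'convinced'; c-commands the reflexive within its binding domain — allowed (Principle A).
— Laura: second object of the clause headed by 'introduced'; does not c-command the reflexive — cannot bind it (Principle A).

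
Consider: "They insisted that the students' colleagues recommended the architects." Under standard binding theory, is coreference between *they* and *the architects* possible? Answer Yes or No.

No

*the architects* is an R-expression; Principle C requires it to be free (not bound by any c-commanding expression).
— they: subject of the matrix clause; the pronoun c-commands the R-expression — coreference blocked (Principle C).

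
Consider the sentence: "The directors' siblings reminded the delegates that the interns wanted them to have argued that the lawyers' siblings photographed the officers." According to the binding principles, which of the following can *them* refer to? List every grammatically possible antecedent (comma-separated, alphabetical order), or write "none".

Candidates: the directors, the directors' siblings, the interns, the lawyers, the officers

*them* is a pronoun; Principle B requires it to be free in its binding domain — the clause headed by 'wanted'.
— the directors: possessor inside the subject DP of the matrix clause; does not c-command the pronoun — Principle B does not apply; allowed.
— the directors' siblings: subject of the matrix clause; c-commands the pronoun but lies outside its binding domain — allowed.
— the interns: subject of the clause headed by 'wanted'; c-commands the pronoun within its binding domain — blocked (Principle B).
— the lawyers: possessor inside the subject DP of the clause headed by 'photographed'; is c-commanded by the pronoun; coreference would bind this R-expression — blocked (Principle C).
— the officers: object of the clause headed by 'photographed'; is c-commanded by the pronoun; coreference would bind this R-expression — blocked (Principle C).

the directors, the directors' siblings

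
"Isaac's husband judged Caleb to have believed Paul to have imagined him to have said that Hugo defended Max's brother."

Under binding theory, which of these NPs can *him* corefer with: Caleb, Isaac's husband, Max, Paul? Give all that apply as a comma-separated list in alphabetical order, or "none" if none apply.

Caleb, Isaac's husband

*him* is a pronoun; Principle B requires it to be free in its binding domain — the clause headed by 'imagined'.
— Caleb: subject of the clause headed by 'believed'; c-commands the pronoun but lies outside its binding domain — allowed.
— Isaac's husband: subject of the matrix clause; c-commands the pronoun but lies outside its binding domain — allowed.
— Max: possessor inside the object DP of the clause headed by 'defended'; is c-commanded by the pronoun; coreference would bind this R-expression — blocked (Principle C).
— Paul: subject of the clause headed by 'imagined'; c-commands the pronoun within its binding domain — blocked (Principle B).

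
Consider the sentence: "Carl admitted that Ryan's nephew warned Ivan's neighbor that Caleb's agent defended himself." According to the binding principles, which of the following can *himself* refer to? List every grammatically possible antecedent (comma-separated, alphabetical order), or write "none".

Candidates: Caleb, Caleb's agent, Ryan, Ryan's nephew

*himself* is a reflexive; Principle A requires it to be bound within its binding domain — the clause headed by 'defended'.
— Caleb: possessor inside the subject DP of the clause headed by 'defended'; does not c-command the reflexive — cannot bind it (Principle A).
— Caleb's agent: subject of the clause headed by 'defended'; c-commands the reflexive within its binding domain — allowed (Principle A).
— Ryan: possessor inside the subject DP of the clause headed by 'warned'; does not c-command the reflexive — cannot bind it (Principle A).
— Ryan's nephew: subject of the clause headed by 'warned'; c-commands the reflexive but lies outside its binding domain — cannot bind it (Principle A).

Caleb's agent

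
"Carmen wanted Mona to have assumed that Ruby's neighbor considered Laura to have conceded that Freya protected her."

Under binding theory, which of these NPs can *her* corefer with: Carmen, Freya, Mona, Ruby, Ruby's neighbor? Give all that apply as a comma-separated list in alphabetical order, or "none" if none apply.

*her* is a pronoun; Principle B requires it to be free in its binding domain — the clause headed by 'protected'.
— Carmen: subject of the matrix clause; c-commands the pronoun but lies outside its binding domain — allowed.
— Freya: subject of the clause headed by 'protected'; c-commands the pronoun within its binding domain — blocked (Principle B).
— Mona: subject of the clause headed by 'assumed'; c-commands the pronoun but lies outside its binding domain — allowed.
— Ruby: possessor inside the subject DP of the clause headed by 'considered'; does not c-command the pronoun — Principle B does not apply; allowed.
— Ruby's neighbor: subject of the clause headed by 'considered'; c-commands the pronoun but lies outside its binding domain — allowed.

Carmen, Mona, Ruby, Ruby's neighbor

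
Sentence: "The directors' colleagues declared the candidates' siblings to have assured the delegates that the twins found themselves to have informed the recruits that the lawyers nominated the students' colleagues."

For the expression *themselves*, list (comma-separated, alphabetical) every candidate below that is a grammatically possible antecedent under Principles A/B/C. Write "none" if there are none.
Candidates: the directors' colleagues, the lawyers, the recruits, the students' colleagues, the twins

the twins

*themselves* is a reflexive; Principle A requires it to be bound within its binding domain — the clause headed by 'found'.
— the directors' colleagues: subject of the matrix clause; c-commands the reflexive but lies outside its binding domain — cannot bind it (Principle A).
— the lawyers: subject of the clause headed by 'nominated'; does not c-command the reflexive — cannot bind it (Principle A).
— the recruits: object of the clause headed by 'informed'; does not c-command the reflexive — cannot bind it (Principle A).
— the students' colleagues: object of the clause headed by 'nominated'; does not c-command the reflexive — cannot bind it (Principle A).
— the twins: subject of the clause headed by 'found'; c-commands the reflexive within its binding domain — allowed (Principle A).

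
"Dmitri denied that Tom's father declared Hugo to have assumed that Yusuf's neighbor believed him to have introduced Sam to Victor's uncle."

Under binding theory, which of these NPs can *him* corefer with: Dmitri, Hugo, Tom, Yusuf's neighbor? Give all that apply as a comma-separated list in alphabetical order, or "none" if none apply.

Dmitri, Hugo, Tom

*him* is a pronoun; Principle B requires it to be free in its binding domain — the clause headed by 'believed'.
— Dmitri: subject of the matrix clause; c-commands the pronoun but lies outside its binding domain — allowed.
— Hugo: subject of the clause headed by 'assumed'; c-commands the pronoun but lies outside its binding domain — allowed.
— Tom: possessor inside the subject DP of the clause headed by 'declared'; does not c-command the pronoun — Principle B does not apply; allowed.
— Yusuf's neighbor: subject of the clause headed by 'believed'; c-commands the pronoun within its binding domain — blocked (Principle B).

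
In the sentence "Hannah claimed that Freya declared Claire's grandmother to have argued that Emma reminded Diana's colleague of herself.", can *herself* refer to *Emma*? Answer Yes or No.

*herself* is a reflexive; Principle A requires it to be bound within its binding domain — the clause headed by 'reminded'.
— Emma: subject of the clause headed by 'reminded'; c-commands the reflexive within its binding domain — allowed (Principle A).

Yes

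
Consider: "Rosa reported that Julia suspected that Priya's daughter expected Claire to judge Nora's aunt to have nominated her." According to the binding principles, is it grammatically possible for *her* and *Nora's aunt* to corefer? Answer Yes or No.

*her* is a pronoun; Principle B requires it to be free in its binding domain — the clause headed by 'nominated'.
— Nora's aunt: subject of the clause headed by 'nominated'; c-commands the pronoun within its binding domain — blocked (Principle B).

No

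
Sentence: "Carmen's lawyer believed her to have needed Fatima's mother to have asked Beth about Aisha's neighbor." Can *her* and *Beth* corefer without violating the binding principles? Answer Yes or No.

No

*Beth* is an R-expression; Principle C requires it to be free (not bound by any c-commanding expression).
— her: subject of the clause headed by 'needed'; the pronoun c-commands the R-expression — coreference blocked (Principle C).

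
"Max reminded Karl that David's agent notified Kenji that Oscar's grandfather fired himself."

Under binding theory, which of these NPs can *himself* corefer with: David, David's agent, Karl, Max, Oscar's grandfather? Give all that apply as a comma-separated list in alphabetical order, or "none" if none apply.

*himself* is a reflexive; Principle A requires it to be bound within its binding domain — the clause headed by 'fired'.
— David: possessor inside the subject DP of the clause headed by 'notified'; does not c-command the reflexive — cannot bind it (Principle A).
— David's agent: subject of the clause headed by 'notified'; c-commands the reflexive but lies outside its binding domain — cannot bind it (Principle A).
— Karl: object of the matrix clause; c-commands the reflexive but lies outside its binding domain — cannot bind it (Principle A).
— Max: subject of the matrix clause; c-commands the reflexive but lies outside its binding domain — cannot bind it (Principle A).
— Oscar's grandfather: subject of the clause headed by 'fired'; c-commands the reflexive within its binding domain — allowed (Principle A).

Oscar's grandfather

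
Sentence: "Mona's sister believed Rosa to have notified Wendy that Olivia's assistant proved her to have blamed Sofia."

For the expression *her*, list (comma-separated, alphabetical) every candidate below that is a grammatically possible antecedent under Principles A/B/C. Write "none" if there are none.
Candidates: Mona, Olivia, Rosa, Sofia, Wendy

*her* is a pronoun; Principle B requires it to be free in its binding domain — the clause headed by 'proved'.
— Mona: possessor inside the subject DP of the matrix clause; does not c-command the pronoun — Principle B does not apply; allowed.
— Olivia: possessor inside the subject DP of the clause headed by 'proved'; does not c-command the pronoun — Principle B does not apply; allowed.
— Rosa: subject of the clause headed by 'notified'; c-commands the pronoun but lies outside its binding domain — allowed.
— Sofia: object of the clause headed by 'blamed'; is c-commanded by the pronoun; coreference would bind this R-expression — blocked (Principle C).
— Wendy: object of the clause headed by 'notified'; c-commands the pronoun but lies outside its binding domain — allowed.

Mona, Olivia, Rosa, Wendy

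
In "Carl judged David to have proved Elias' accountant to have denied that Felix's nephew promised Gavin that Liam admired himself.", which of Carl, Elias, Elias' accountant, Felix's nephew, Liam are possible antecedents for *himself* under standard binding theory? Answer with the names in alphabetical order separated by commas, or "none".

Liam

*himself* is a reflexive; Principle A requires it to be bound within its binding domain — the clause headed by 'admired'.
— Carl: subject of the matrix clause; c-commands the reflexive but lies outside its binding domain — cannot bind it (Principle A).
— Elias: possessor inside the subject DP of the clause headed by 'denied'; does not c-command the reflexive — cannot bind it (Principle A).
— Elias' accountant: subject of the clause headed by 'denied'; c-commands the reflexive but lies outside its binding domain — cannot bind it (Principle A).
— Felix's nephew: subject of the clause headed by 'promised'; c-commands the reflexive but lies outside its binding domain — cannot bind it (Principle A).
— Liam: subject of the clause headed by 'admired'; c-commands the reflexive within its binding domain — allowed (Principle A).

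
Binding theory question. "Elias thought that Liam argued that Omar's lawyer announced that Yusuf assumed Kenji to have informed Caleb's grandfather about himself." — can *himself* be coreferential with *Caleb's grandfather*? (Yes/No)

*himself* is a reflexive; Principle A requires it to be bound within its binding domain — the clause headed by 'informed'.
— Caleb's grandfather: object of the clause headed by 'informed'; c-commands the reflexive within its binding domain — allowed (Principle A).

Yes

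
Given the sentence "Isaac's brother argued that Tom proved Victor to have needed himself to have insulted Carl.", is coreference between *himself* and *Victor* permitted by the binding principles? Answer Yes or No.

Yes

*himself* is a reflexive; Principle A requires it to be bound within its binding domain — the clause headed by 'needed'.
— Victor: subject of the clause headed by 'needed'; c-commands the reflexive within its binding domain — allowed (Principle A).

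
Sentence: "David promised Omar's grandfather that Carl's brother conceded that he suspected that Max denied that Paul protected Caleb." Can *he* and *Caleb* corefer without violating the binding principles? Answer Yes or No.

No

*Caleb* is an R-expression; Principle C requires it to be free (not bound by any c-commanding expression).
— he: subject of the clause headed by 'suspected'; the pronoun c-commands the R-expression — coreference blocked (Principle C).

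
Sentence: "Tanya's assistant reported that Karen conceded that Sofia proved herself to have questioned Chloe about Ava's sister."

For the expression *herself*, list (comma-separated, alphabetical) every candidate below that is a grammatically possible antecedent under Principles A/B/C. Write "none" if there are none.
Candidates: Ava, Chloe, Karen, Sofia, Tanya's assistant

*herself* is a reflexive; Principle A requires it to be bound within its binding domain — the clause headed by 'proved'.
— Ava: possessor inside the second object DP of the clause headed by 'questioned'; does not c-command the reflexive — cannot bind it (Principle A).
— Chloe: object of the clause headed by 'questioned'; does not c-command the reflexive — cannot bind it (Principle A).
— Karen: subject of the clause headed by 'conceded'; c-commands the reflexive but lies outside its binding domain — cannot bind it (Principle A).
— Sofia: subject of the clause headed by 'proved'; c-commands the reflexive within its binding domain — allowed (Principle A).
— Tanya's assistant: subject of the matrix clause; c-commands the reflexive but lies outside its binding domain — cannot bind it (Principle A).

Sofia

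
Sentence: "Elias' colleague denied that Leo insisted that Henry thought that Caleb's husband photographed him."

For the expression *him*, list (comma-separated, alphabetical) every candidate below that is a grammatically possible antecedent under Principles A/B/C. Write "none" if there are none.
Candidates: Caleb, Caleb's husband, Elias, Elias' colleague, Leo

*him* is a pronoun; Principle B requires it to be free in its binding domain — the clause headed by 'photographed'.
— Caleb: possessor inside the subject DP of the clause headed by 'photographed'; does not c-command the pronoun — Principle B does not apply; allowed.
— Caleb's husband: subject of the clause headed by 'photographed'; c-commands the pronoun within its binding domain — blocked (Principle B).
— Elias: possessor inside the subject DP of the matrix clause; does not c-command the pronoun — Principle B does not apply; allowed.
— Elias' colleague: subject of the matrix clause; c-commands the pronoun but lies outside its binding domain — allowed.
— Leo: subject of the clause headed by 'insisted'; c-commands the pronoun but lies outside its binding domain — allowed.

Caleb, Elias, Elias' colleague, Leo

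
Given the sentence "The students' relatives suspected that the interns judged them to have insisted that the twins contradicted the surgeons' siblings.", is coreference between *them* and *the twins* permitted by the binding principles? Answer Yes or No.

*them* is a pronoun; Principle B requires it to be free in its binding domain — the clause headed by 'judged'.
— the twins: subject of the clause headed by 'contradicted'; is c-commanded by the pronoun; coreference would bind this R-expression — blocked (Principle C).

No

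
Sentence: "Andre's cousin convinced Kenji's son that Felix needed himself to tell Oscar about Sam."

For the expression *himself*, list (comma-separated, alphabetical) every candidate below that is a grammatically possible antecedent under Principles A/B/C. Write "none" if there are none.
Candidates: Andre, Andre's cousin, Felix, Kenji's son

*himself* is a reflexive; Principle A requires it to be bound within its binding domain — the clause headed by 'needed'.
— Andre: possessor inside the subject DP of the matrix clause; does not c-command the reflexive — cannot bind it (Principle A).
— Andre's cousin: subject of the matrix clause; c-commands the reflexive but lies outside its binding domain — cannot bind it (Principle A).
— Felix: subject of the clause headed by 'needed'; c-commands the reflexive within its binding domain — allowed (Principle A).
— Kenji's son: object of the matrix clause; c-commands the reflexive but lies outside its binding domain — cannot bind it (Principle A).

Felix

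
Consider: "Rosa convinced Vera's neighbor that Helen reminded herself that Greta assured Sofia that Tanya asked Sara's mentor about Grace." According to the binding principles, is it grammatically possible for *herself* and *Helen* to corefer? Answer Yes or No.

*herself* is a reflexive; Principle A requires it to be bound within its binding domain — the clause headed by 'reminded'.
— Helen: subject of the clause headed by 'reminded'; c-commands the reflexive within its binding domain — allowed (Principle A).

Yes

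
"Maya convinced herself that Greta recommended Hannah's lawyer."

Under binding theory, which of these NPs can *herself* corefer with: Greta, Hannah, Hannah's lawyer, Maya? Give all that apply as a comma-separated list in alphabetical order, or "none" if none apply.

*herself* is a reflexive; Principle A requires it to be bound within its binding domain — the matrix clause.
— Greta: subject of the clause headed by 'recommended'; does not c-command the reflexive — cannot bind it (Principle A).
— Hannah: possessor inside the object DP of the clause headed by 'recommended'; does not c-command the reflexive — cannot bind it (Principle A).
— Hannah's lawyer: object of the clause headed by 'recommended'; does not c-command the reflexive — cannot bind it (Principle A).
— Maya: subject of the matrix clause; c-commands the reflexive within its binding domain — allowed (Principle A).

Maya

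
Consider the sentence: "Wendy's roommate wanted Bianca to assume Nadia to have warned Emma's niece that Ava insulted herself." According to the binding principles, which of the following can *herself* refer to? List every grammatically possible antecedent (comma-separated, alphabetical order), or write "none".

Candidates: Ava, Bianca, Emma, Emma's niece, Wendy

*herself* is a reflexive; Principle A requires it to be bound within its binding domain — the clause headed by 'insulted'.
— Ava: subject of the clause headed by 'insulted'; c-commands the reflexive within its binding domain — allowed (Principle A).
— Bianca: subject of the clause headed by 'assume'; c-commands the reflexive but lies outside its binding domain — cannot bind it (Principle A).
— Emma: possessor inside the object DP of the clause headed by 'warned'; does not c-command the reflexive — cannot bind it (Principle A).
— Emma's niece: object of the clause headed by 'warned'; c-commands the reflexive but lies outside its binding domain — cannot bind it (Principle A).
— Wendy: possessor inside the subject DP of the matrix clause; does not c-command the reflexive — cannot bind it (Principle A).

Ava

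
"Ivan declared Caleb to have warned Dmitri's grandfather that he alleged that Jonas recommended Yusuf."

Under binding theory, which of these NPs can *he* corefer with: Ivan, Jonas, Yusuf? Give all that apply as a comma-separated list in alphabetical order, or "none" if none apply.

Ivan

*he* is a pronoun; Principle B requires it to be free in its binding domain — the clause headed by 'alleged'.
— Ivan: subject of the matrix clause; c-commands the pronoun but lies outside its binding domain — allowed.
— Jonas: subject of the clause headed by 'recommended'; is c-commanded by the pronoun; coreference would bind this R-expression — blocked (Principle C).
— Yusuf: object of the clause headed by 'recommended'; is c-commanded by the pronoun; coreference would bind this R-expression — blocked (Principle C).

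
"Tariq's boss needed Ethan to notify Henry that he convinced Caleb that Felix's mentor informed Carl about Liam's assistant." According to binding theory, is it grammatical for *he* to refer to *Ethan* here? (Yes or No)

*Ethan* is an R-expression; Principle C requires it to be free (not bound by any c-commanding expression).
— he: subject of the clause headed by 'convinced'; the pronoun does not c-command the R-expression — coreference allowed.

Yes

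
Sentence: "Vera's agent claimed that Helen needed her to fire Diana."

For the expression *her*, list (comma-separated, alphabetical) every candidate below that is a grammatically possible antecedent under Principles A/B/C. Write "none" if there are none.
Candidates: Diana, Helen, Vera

*her* is a pronoun; Principle B requires it to be free in its binding domain — the clause headed by 'needed'.
— Diana: object of the clause headed by 'fire'; is c-commanded by the pronoun; coreference would bind this R-expression — blocked (Principle C).
— Helen: subject of the clause headed by 'needed'; c-commands the pronoun within its binding domain — blocked (Principle B).
— Vera: possessor inside the subject DP of the matrix clause; does not c-command the pronoun — Principle B does not apply; allowed.

Vera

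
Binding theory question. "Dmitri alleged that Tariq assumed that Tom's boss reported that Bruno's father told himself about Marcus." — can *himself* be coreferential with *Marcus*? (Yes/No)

No

*himself* is a reflexive; Principle A requires it to be bound within its binding domain — the clause headed by 'told'.
— Marcus: second object of the clause headed by 'told'; does not c-command the reflexive — cannot bind it (Principle A).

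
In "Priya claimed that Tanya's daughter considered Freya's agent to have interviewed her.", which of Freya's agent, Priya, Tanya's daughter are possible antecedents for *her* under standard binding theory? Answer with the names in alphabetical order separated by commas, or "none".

*her* is a pronoun; Principle B requires it to be free in its binding domain — the clause headed by 'interviewed'.
— Freya's agent: subject of the clause headed by 'interviewed'; c-commands the pronoun within its binding domain — blocked (Principle B).
— Priya: subject of the matrix clause; c-commands the pronoun but lies outside its binding domain — allowed.
— Tanya's daughter: subject of the clause headed by 'considered'; c-commands the pronoun but lies outside its binding domain — allowed.

Priya, Tanya's daughter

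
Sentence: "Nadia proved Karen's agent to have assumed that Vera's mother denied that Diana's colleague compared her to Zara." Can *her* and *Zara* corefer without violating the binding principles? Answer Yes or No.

No

*Zara* is an R-expression; Principle C requires it to be free (not bound by any c-commanding expression).
— her: object of the clause headed by 'compared'; the pronoun c-commands the R-expression — coreference blocked (Principle C).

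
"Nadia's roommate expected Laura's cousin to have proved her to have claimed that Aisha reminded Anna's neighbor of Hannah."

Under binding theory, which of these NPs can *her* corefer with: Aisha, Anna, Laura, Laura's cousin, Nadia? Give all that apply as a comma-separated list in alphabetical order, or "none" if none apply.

Laura, Nadia

*her* is a pronoun; Principle B requires it to be free in its binding domain — the clause headed by 'proved'.
— Aisha: subject of the clause headed by 'reminded'; is c-commanded by the pronoun; coreference would bind this R-expression — blocked (Principle C).
— Anna: possessor inside the object DP of the clause headed by 'reminded'; is c-commanded by the pronoun; coreference would bind this R-expression — blocked (Principle C).
— Laura: possessor inside the subject DP of the clause headed by 'proved'; does not c-command the pronoun — Principle B does not apply; allowed.
— Laura's cousin: subject of the clause headed by 'proved'; c-commands the pronoun within its binding domain — blocked (Principle B).
— Nadia: possessor inside the subject DP of the matrix clause; does not c-command the pronoun — Principle B does not apply; allowed.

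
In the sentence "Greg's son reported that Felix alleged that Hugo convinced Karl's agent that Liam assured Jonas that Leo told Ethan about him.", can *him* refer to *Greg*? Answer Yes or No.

Yes

*him* is a pronoun; Principle B requires it to be free in its binding domain — the clause headed by 'told'.
— Greg: possessor inside the subject DP of the matrix clause; does not c-command the pronoun — Principle B does not apply; allowed.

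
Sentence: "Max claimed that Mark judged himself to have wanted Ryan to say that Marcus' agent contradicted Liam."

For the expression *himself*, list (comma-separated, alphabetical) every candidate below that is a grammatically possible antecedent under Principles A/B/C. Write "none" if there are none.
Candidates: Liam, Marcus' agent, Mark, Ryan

*himself* is a reflexive; Principle A requires it to be bound within its binding domain — the clause headed by 'judged'.
— Liam: object of the clause headed by 'contradicted'; does not c-command the reflexive — cannot bind it (Principle A).
— Marcus' agent: subject of the clause headed by 'contradicted'; does not c-command the reflexive — cannot bind it (Principle A).
— Mark: subject of the clause headed by 'judged'; c-commands the reflexive within its binding domain — allowed (Principle A).
— Ryan: subject of the clause headed by 'say'; does not c-command the reflexive — cannot bind it (Principle A).

Mark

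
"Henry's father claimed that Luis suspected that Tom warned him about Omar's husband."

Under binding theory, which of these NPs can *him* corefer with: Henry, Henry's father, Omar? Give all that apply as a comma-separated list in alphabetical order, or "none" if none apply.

Henry, Henry's father

*him* is a pronoun; Principle B requires it to be free in its binding domain — the clause headed by 'warned'.
— Henry: possessor inside the subject DP of the matrix clause; does not c-command the pronoun — Principle B does not apply; allowed.
— Henry's father: subject of the matrix clause; c-commands the pronoun but lies outside its binding domain — allowed.
— Omar: possessor inside the second object DP of the clause headed by 'warned'; is c-commanded by the pronoun; coreference would bind this R-expression — blocked (Principle C).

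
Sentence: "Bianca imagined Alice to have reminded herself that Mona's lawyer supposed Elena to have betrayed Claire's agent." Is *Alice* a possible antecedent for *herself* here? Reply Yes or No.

Yes

*herself* is a reflexive; Principle A requires it to be bound within its binding domain — the clause headed by 'reminded'.
— Alice: subject of the clause headed by 'reminded'; c-commands the reflexive within its binding domain — allowed (Principle A).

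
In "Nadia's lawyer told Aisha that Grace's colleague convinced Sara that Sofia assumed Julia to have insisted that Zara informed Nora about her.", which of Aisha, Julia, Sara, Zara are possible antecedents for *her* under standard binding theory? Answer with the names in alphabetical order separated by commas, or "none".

*her* is a pronoun; Principle B requires it to be free in its binding domain — the clause headed by 'informed'.
— Aisha: object of the matrix clause; c-commands the pronoun but lies outside its binding domain — allowed.
— Julia: subject of the clause headed by 'insisted'; c-commands the pronoun but lies outside its binding domain — allowed.
— Sara: object of the clause headed by 'convinced'; c-commands the pronoun but lies outside its binding domain — allowed.
— Zara: subject of the clause headed by 'informed'; c-commands the pronoun within its binding domain — blocked (Principle B).

Aisha, Julia, Sara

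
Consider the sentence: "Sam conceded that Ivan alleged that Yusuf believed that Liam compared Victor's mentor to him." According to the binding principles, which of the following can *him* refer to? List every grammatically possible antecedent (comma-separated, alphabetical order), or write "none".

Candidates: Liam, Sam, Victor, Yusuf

*him* is a pronoun; Principle B requires it to be free in its binding domain — the clause headed by 'compared'.
— Liam: subject of the clause headed by 'compared'; c-commands the pronoun within its binding domain — blocked (Principle B).
— Sam: subject of the matrix clause; c-commands the pronoun but lies outside its binding domain — allowed.
— Victor: possessor inside the object DP of the clause headed by 'compared'; does not c-command the pronoun — Principle B does not apply; allowed.
— Yusuf: subject of the clause headed by 'believed'; c-commands the pronoun but lies outside its binding domain — allowed.

Sam, Victor, Yusuf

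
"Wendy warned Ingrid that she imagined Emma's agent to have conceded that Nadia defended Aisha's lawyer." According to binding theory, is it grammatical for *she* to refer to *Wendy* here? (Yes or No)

*Wendy* is an R-expression; Principle C requires it to be free (not bound by any c-commanding expression).
— she: subject of the clause headed by 'imagined'; the pronoun does not c-command the R-expression — coreference allowed.

Yes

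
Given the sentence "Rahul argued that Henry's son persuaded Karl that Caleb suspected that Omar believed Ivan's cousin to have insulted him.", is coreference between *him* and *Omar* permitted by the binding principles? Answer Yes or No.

Yes

*him* is a pronoun; Principle B requires it to be free in its binding domain — the clause headed by 'insulted'.
— Omar: subject of the clause headed by 'believed'; c-commands the pronoun but lies outside its binding domain — allowed.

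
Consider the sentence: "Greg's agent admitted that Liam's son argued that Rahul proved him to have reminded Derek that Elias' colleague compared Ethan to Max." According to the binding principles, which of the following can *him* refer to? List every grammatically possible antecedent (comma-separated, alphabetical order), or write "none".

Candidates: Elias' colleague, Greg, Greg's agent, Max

Greg, Greg's agent

*him* is a pronoun; Principle B requires it to be free in its binding domain — the clause headed by 'proved'.
— Elias' colleague: subject of the clause headed by 'compared'; is c-commanded by the pronoun; coreference would bind this R-expression — blocked (Principle C).
— Greg: possessor inside the subject DP of the matrix clause; does not c-command the pronoun — Principle B does not apply; allowed.
— Greg's agent: subject of the matrix clause; c-commands the pronoun but lies outside its binding domain — allowed.
— Max: second object of the clause headed by 'compared'; is c-commanded by the pronoun; coreference would bind this R-expression — blocked (Principle C).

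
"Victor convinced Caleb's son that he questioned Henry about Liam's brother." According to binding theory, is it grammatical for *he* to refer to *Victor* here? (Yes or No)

*Victor* is an R-expression; Principle C requires it to be free (not bound by any c-commanding expression).
— he: subject of the clause headed by 'questioned'; the pronoun does not c-command the R-expression — coreference allowed.

Yes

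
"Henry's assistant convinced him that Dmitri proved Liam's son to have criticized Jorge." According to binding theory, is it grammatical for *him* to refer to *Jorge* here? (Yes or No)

*Jorge* is an R-expression; Principle C requires it to be free (not bound by any c-commanding expression).
— him: object of the matrix clause; the pronoun c-commands the R-expression — coreference blocked (Principle C).

No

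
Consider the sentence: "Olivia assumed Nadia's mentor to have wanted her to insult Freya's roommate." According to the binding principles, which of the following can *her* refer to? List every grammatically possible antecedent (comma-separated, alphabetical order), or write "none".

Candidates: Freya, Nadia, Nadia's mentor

Nadia

*her* is a pronoun; Principle B requires it to be free in its binding domain — the clause headed by 'wanted'.
— Freya: possessor inside the object DP of the clause headed by 'insult'; is c-commanded by the pronoun; coreference would bind this R-expression — blocked (Principle C).
— Nadia: possessor inside the subject DP of the clause headed by 'wanted'; does not c-command the pronoun — Principle B does not apply; allowed.
— Nadia's mentor: subject of the clause headed by 'wanted'; c-commands the pronoun within its binding domain — blocked (Principle B).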